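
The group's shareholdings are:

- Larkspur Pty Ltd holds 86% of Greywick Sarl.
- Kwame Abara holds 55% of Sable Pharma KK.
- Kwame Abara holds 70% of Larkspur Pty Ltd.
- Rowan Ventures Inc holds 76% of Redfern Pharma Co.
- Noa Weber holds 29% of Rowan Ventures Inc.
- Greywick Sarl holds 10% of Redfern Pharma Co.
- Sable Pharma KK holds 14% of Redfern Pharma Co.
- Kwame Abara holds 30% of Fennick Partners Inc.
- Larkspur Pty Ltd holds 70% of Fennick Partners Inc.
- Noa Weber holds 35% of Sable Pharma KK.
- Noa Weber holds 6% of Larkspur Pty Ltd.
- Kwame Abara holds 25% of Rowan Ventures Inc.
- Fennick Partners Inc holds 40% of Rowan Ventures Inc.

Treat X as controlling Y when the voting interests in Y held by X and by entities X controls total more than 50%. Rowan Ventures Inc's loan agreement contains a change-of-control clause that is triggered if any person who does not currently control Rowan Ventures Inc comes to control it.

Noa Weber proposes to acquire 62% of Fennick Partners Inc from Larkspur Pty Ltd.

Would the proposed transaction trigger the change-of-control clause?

Yes

The purchase adds only to Noa's holdings (Larkspur's stake shrinks), so Noa is the only person who could newly come to control Rowan.
Noa's largest direct stake is 35% in Sable, which does not meet the threshold, so Noa controls no company.
In Rowan, Noa's side holds only 29%, not > 50%.
So before the transaction, Noa does not control Rowan.
After the purchase, Noa holds 62% of Fennick directly, and Larkspur's stake falls to 8%.
Noa holds 62% of Fennick, so Noa controls Fennick.
Fennick and Noa together hold 40% + 29% = 69% of Rowan, so Noa controls Rowan.
Noa did not control Rowan before and does after, so the clause is triggered.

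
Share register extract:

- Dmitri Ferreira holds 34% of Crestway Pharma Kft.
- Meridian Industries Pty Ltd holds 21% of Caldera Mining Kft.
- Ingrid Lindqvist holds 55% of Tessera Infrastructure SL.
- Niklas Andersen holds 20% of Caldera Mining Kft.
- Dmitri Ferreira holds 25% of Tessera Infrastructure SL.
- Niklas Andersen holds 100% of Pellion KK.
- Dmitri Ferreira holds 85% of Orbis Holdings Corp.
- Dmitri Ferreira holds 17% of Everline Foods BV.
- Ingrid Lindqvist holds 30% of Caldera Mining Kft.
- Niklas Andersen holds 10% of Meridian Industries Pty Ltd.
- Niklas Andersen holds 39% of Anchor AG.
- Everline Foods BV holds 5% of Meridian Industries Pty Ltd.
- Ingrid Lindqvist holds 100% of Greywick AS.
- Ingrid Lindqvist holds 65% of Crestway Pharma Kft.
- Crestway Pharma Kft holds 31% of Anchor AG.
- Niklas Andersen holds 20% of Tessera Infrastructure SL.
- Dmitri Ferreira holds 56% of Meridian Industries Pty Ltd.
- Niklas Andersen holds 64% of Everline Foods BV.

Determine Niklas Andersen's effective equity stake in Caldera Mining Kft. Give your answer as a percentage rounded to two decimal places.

22.77%

Niklas reaches Caldera along 3 paths.
Via Everline → Meridian: 64% × 5% × 21% = 0.672%.
Via Meridian: 10% × 21% = 2.1%.
Direct stake: 20% = 20%.
Total: 0.672% + 2.1% + 20% = 22.772%.
Rounded: 22.77%.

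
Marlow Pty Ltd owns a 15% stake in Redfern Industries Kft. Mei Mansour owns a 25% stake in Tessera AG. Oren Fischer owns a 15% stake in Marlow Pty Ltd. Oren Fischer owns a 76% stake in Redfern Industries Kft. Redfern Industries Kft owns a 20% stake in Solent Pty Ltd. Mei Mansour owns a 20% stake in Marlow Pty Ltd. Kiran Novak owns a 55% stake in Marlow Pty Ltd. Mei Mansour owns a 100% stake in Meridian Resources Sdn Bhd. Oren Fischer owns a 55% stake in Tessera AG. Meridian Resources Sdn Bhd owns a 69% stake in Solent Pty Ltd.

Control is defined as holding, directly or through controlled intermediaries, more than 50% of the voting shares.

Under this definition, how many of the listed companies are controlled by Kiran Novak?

Kiran holds 55% of Marlow, so Kiran controls Marlow.
No other company's threshold is met.
Kiran controls 1 company.

1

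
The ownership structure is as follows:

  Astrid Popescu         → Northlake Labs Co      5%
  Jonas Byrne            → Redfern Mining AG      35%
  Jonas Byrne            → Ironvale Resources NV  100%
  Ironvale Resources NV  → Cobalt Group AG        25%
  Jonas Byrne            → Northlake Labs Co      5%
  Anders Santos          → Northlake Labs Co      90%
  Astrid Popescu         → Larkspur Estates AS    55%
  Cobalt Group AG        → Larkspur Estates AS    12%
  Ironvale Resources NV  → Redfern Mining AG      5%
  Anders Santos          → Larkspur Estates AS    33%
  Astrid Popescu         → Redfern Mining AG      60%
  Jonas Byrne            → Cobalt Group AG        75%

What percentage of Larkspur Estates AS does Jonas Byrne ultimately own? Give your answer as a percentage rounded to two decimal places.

12.00%

Jonas reaches Larkspur along 2 paths.
Via Ironvale → Cobalt: 100% × 25% × 12% = 3%.
Via Cobalt: 75% × 12% = 9%.
Total: 3% + 9% = 12%.
Rounded: 12.00%.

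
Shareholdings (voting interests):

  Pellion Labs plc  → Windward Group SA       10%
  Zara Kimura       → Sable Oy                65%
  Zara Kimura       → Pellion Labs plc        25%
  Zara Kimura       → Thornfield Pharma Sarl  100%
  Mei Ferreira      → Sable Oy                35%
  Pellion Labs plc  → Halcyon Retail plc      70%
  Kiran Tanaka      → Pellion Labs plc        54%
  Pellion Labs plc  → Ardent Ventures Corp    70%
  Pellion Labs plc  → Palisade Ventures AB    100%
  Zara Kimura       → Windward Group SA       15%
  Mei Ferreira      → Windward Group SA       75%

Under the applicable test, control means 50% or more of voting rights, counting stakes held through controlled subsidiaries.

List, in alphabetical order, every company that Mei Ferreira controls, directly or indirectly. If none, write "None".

Mei holds 75% of Windward, so Mei controls Windward.
No other company's threshold is met.

Windward Group SA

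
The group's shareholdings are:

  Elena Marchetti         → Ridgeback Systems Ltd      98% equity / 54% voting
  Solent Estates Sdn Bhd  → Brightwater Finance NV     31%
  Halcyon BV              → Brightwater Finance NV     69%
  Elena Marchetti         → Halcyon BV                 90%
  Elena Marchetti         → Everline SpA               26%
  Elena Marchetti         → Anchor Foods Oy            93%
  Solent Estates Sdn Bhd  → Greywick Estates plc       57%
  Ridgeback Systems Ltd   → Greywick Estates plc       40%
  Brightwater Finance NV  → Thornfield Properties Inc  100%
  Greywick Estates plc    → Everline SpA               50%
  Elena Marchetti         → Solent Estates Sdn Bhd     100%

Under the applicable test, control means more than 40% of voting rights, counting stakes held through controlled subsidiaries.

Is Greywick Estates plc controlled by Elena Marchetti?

Elena holds 54% of Ridgeback, so Elena controls Ridgeback.
Elena holds 100% of Solent, so Elena controls Solent.
Ridgeback and Solent together hold 40% + 57% = 97% of Greywick, so Elena controls Greywick.

Yes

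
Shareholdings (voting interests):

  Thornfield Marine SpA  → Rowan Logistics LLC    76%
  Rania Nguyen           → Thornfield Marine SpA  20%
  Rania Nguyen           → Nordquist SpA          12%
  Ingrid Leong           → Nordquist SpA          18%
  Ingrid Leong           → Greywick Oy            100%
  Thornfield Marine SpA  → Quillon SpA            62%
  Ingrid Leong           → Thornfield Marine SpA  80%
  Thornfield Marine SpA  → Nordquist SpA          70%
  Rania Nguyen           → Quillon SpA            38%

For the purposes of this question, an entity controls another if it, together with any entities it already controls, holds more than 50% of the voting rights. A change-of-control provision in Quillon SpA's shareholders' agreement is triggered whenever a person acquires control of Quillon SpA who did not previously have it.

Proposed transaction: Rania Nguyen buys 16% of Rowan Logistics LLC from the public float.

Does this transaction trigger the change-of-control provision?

No

The purchase changes only Rania's holdings, so Rania is the only person who could newly come to control Quillon.
Rania's largest direct stake is 38% in Quillon, which does not meet the threshold, so Rania controls no company.
In Quillon, Rania's side holds only 38%, not > 50%.
So before the transaction, Rania does not control Quillon.
After the purchase, Rania holds 16% of Rowan directly.
Rania's side now holds 16% of Rowan, not > 50%, so Rania still does not control Rowan.
After the transaction, Rania's side holds 38% of Quillon, not > 50%, so Rania still does not control Quillon.
No new person acquires control, so the clause is not triggered.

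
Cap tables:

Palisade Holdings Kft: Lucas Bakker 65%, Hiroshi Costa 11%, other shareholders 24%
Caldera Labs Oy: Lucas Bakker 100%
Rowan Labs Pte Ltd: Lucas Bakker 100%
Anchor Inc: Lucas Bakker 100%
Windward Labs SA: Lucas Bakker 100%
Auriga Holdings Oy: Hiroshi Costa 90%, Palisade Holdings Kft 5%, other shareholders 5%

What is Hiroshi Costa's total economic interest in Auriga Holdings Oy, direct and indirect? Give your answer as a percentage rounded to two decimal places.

90.55%

Hiroshi reaches Auriga along 2 paths.
Direct stake: 90% = 90%.
Via Palisade: 11% × 5% = 0.55%.
Total: 90% + 0.55% = 90.55%.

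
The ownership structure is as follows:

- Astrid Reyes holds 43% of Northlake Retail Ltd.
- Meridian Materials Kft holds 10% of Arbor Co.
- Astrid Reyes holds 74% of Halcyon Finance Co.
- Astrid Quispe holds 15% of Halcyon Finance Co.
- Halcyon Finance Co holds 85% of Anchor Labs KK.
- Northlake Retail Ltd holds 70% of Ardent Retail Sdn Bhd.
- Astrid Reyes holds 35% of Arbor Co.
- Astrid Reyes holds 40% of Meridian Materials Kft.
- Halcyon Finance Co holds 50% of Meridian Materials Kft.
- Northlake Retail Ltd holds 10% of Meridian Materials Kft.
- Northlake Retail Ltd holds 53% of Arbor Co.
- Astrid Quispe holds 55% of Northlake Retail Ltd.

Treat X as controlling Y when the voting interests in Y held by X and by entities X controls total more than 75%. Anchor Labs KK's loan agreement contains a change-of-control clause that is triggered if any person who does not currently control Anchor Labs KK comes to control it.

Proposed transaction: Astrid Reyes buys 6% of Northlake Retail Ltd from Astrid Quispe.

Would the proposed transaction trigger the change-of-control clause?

No

The purchase adds only to Astrid Reyes's holdings (Astrid Quispe's stake shrinks), so Astrid Reyes is the only person who could newly come to control Anchor.
Astrid Reyes's largest direct stake is 74% in Halcyon, which does not meet the threshold, so Astrid Reyes controls no company.
Neither Astrid Reyes nor any entity Astrid Reyes controls holds any voting interest in Anchor.
So before the transaction, Astrid Reyes does not control Anchor.
After the purchase, Astrid Reyes's direct stake in Northlake rises to 43% + 6% = 49%, and Astrid Quispe's stake falls to 49%.
Astrid Reyes's side now holds 49% of Northlake, not > 75%, so Astrid Reyes still does not control Northlake.
After the transaction, neither Astrid Reyes nor any entity Astrid Reyes controls holds a voting interest in Anchor, so Astrid Reyes still does not control it.
No new person acquires control, so the clause is not triggered.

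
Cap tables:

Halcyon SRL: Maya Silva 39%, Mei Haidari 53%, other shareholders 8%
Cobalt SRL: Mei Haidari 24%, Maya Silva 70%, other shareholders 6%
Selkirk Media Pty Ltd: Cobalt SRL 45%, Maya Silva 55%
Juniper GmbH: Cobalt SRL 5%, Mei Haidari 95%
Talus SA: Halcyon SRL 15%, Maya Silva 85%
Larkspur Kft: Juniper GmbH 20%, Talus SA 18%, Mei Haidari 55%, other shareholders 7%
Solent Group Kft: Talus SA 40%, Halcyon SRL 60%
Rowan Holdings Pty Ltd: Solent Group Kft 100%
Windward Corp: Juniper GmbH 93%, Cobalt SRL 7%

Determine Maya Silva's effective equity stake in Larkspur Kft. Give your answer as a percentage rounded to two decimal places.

Maya reaches Larkspur along 3 paths.
Via Cobalt → Juniper: 70% × 5% × 20% = 0.7%.
Via Halcyon → Talus: 39% × 15% × 18% = 1.053%.
Via Talus: 85% × 18% = 15.3%.
Total: 0.7% + 1.053% + 15.3% = 17.053%.
Rounded: 17.05%.

17.05%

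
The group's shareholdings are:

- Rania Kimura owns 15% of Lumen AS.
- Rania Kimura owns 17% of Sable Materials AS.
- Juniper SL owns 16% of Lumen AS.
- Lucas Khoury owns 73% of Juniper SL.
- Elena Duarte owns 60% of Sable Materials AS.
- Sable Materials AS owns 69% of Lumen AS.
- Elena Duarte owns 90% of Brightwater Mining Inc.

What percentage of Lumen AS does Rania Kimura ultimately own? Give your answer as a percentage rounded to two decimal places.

26.73%

Rania reaches Lumen along 2 paths.
Direct stake: 15% = 15%.
Via Sable: 17% × 69% = 11.73%.
Total: 15% + 11.73% = 26.73%.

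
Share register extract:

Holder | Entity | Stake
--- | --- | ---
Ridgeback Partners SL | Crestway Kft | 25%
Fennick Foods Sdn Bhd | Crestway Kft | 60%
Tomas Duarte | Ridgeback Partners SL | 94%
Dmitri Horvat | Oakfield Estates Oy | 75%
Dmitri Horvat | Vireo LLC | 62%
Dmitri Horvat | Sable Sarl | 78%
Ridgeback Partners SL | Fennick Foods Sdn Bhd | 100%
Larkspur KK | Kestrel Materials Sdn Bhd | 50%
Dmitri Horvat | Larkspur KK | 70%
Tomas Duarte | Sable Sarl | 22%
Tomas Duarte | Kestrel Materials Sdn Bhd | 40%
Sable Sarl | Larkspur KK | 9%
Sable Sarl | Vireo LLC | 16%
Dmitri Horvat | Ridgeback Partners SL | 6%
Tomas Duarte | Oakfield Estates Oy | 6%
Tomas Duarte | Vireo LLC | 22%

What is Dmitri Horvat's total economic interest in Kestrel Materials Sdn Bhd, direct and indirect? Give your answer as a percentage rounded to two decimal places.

Dmitri reaches Kestrel along 2 paths.
Via Larkspur: 70% × 50% = 35%.
Via Sable → Larkspur: 78% × 9% × 50% = 3.51%.
Total: 35% + 3.51% = 38.51%.

38.51%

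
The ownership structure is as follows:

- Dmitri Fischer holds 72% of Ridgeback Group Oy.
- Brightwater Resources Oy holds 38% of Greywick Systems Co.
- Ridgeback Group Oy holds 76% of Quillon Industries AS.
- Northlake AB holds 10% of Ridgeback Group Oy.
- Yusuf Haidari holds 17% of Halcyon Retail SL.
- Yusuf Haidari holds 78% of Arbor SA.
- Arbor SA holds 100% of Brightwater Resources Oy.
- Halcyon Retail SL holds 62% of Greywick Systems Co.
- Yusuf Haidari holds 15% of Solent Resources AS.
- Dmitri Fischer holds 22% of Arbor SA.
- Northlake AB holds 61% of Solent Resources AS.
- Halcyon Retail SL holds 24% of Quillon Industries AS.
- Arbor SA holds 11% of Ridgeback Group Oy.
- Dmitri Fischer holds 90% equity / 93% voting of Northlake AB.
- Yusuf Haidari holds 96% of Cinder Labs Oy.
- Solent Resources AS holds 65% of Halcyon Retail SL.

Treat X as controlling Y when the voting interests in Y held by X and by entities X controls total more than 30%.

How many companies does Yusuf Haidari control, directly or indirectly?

4

Yusuf holds 78% of Arbor, so Yusuf controls Arbor.
Arbor holds 100% of Brightwater, so Yusuf controls Brightwater.
Brightwater holds 38% of Greywick, so Yusuf controls Greywick.
Yusuf holds 96% of Cinder, so Yusuf controls Cinder.
No other company's threshold is met.
Yusuf controls 4 companies.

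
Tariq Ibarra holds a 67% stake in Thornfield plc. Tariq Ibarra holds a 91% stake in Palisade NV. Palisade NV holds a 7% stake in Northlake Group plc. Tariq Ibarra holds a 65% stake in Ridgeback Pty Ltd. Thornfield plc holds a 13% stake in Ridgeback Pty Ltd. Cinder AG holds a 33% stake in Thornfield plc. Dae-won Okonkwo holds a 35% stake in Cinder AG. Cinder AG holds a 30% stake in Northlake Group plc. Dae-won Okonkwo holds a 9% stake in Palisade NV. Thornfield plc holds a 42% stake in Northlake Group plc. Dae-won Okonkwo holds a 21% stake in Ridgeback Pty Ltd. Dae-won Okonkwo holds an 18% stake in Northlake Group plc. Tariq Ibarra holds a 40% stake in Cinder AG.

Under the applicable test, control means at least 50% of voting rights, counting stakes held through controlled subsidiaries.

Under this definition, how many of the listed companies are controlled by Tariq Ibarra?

3

Tariq holds 91% of Palisade, so Tariq controls Palisade.
Tariq holds 67% of Thornfield, so Tariq controls Thornfield.
Thornfield and Tariq together hold 13% + 65% = 78% of Ridgeback, so Tariq controls Ridgeback.
No other company's threshold is met.
Tariq controls 3 companies.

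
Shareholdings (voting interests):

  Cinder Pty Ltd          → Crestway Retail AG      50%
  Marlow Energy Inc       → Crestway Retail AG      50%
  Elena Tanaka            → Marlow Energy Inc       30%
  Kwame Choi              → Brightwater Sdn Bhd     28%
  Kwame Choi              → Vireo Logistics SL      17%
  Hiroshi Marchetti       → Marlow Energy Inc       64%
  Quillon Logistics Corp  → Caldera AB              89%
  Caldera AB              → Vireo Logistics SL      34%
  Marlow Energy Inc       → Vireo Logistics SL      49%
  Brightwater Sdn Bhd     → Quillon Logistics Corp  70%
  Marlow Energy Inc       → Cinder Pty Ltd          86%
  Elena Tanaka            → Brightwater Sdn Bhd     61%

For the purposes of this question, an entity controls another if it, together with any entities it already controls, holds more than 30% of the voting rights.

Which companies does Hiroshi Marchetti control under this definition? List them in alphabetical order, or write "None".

Hiroshi holds 64% of Marlow, so Hiroshi controls Marlow.
Marlow holds 86% of Cinder, so Hiroshi controls Cinder.
Cinder and Marlow together hold 50% + 50% = 100% of Crestway, so Hiroshi controls Crestway.
Marlow holds 49% of Vireo, so Hiroshi controls Vireo.
No other company's threshold is met.

Cinder Pty Ltd, Crestway Retail AG, Marlow Energy Inc, Vireo Logistics SL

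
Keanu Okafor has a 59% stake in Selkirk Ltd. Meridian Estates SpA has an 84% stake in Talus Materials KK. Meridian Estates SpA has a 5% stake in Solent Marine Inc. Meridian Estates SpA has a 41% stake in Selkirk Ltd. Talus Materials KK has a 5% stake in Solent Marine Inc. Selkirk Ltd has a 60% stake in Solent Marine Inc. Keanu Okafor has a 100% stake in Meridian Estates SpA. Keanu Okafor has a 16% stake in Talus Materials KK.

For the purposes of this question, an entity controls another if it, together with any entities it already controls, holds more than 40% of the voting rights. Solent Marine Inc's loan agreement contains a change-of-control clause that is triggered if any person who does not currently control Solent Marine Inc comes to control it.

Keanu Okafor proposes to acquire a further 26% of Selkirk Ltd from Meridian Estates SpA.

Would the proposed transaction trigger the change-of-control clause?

No

The purchase adds only to Keanu's holdings (Meridian's stake shrinks), so Keanu is the only person who could newly come to control Solent.
Keanu holds 100% of Meridian, so Keanu controls Meridian.
Keanu and Meridian together hold 16% + 84% = 100% of Talus, so Keanu controls Talus.
Keanu and Meridian together hold 59% + 41% = 100% of Selkirk, so Keanu controls Selkirk.
Meridian and Selkirk and Talus together hold 5% + 60% + 5% = 70% of Solent, so Keanu controls Solent.
So Keanu already controls Solent before the transaction.
After the purchase, Keanu's direct stake in Selkirk rises to 59% + 26% = 85%, and Meridian's stake falls to 15%.
Keanu controlled Solent already, so this is not a new person acquiring control; every other person's position is unchanged or reduced.
No new person acquires control, so the clause is not triggered.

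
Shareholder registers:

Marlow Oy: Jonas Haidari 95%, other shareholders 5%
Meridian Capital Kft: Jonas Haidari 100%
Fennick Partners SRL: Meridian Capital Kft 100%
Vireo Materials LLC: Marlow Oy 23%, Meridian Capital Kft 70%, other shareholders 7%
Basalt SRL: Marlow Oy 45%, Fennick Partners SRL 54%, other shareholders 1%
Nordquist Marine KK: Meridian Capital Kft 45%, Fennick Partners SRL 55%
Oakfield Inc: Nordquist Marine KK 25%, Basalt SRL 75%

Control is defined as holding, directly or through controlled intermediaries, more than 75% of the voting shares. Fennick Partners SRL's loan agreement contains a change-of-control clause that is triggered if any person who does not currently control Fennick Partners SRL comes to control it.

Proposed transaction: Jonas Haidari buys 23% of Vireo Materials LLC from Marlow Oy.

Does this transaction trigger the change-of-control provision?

The purchase adds only to Jonas's holdings (Marlow's stake shrinks), so Jonas is the only person who could newly come to control Fennick.
Jonas holds 100% of Meridian, so Jonas controls Meridian.
Meridian holds 100% of Fennick, so Jonas controls Fennick.
So Jonas already controls Fennick before the transaction.
After the purchase, Jonas holds 23% of Vireo directly, and Marlow's stake falls to 0%.
Jonas controlled Fennick already, so this is not a new person acquiring control; every other person's position is unchanged or reduced.
No new person acquires control, so the clause is not triggered.

No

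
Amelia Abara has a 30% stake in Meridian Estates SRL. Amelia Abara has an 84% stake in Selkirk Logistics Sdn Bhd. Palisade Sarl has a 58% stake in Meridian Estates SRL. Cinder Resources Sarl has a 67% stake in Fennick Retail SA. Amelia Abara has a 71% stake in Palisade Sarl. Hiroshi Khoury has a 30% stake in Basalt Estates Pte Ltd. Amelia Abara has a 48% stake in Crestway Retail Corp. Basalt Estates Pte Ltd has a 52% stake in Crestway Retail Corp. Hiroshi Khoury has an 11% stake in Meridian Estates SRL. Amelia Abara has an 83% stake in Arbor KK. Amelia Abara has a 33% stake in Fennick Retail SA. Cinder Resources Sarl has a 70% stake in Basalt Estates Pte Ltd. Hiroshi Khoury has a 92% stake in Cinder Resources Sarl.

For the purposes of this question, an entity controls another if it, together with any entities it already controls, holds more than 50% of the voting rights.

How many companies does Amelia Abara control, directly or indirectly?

4

Amelia holds 71% of Palisade, so Amelia controls Palisade.
Palisade and Amelia together hold 58% + 30% = 88% of Meridian, so Amelia controls Meridian.
Amelia holds 84% of Selkirk, so Amelia controls Selkirk.
Amelia holds 83% of Arbor, so Amelia controls Arbor.
No other company's threshold is met.
Amelia controls 4 companies.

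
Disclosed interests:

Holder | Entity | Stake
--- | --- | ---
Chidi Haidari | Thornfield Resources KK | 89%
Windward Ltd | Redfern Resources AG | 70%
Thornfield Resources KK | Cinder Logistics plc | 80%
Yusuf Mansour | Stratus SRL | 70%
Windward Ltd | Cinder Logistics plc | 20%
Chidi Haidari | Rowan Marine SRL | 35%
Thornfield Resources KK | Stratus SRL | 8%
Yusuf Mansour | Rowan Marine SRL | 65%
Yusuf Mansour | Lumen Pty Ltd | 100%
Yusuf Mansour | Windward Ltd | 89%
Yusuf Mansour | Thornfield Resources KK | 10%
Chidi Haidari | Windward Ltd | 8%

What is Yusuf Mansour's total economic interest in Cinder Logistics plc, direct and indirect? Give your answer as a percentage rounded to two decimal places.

Yusuf reaches Cinder along 2 paths.
Via Thornfield: 10% × 80% = 8%.
Via Windward: 89% × 20% = 17.8%.
Total: 8% + 17.8% = 25.8%.
Rounded: 25.80%.

25.80%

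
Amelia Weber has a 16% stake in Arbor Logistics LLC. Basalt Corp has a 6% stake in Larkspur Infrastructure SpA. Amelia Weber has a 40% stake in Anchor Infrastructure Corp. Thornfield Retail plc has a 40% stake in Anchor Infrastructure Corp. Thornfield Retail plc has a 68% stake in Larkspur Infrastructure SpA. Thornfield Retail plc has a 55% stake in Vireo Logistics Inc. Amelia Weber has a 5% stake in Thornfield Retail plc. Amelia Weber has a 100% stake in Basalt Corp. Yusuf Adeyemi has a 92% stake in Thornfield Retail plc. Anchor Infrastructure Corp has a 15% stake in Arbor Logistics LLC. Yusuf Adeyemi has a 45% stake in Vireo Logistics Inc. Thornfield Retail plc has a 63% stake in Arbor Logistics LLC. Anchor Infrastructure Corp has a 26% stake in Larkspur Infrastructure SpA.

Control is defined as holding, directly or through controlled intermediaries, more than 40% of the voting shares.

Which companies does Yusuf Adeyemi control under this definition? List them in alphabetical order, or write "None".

Arbor Logistics LLC, Larkspur Infrastructure SpA, Thornfield Retail plc, Vireo Logistics Inc

Yusuf holds 92% of Thornfield, so Yusuf controls Thornfield.
Thornfield and Yusuf together hold 55% + 45% = 100% of Vireo, so Yusuf controls Vireo.
Thornfield holds 63% of Arbor, so Yusuf controls Arbor.
Thornfield holds 68% of Larkspur, so Yusuf controls Larkspur.
No other company's threshold is met.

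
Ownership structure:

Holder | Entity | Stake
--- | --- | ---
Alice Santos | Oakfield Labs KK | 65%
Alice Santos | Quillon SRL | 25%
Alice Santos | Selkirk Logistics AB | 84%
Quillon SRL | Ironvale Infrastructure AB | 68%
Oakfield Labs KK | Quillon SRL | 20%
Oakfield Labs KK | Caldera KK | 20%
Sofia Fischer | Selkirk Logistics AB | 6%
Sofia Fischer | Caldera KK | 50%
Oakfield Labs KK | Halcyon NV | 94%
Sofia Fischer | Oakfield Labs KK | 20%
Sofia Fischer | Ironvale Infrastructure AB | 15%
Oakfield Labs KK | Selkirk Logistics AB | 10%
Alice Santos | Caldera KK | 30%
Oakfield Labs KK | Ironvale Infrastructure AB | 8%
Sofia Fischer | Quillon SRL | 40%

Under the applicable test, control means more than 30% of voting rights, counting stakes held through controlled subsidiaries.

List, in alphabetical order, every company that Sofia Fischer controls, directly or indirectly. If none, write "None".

Sofia holds 50% of Caldera, so Sofia controls Caldera.
Sofia holds 40% of Quillon, so Sofia controls Quillon.
Quillon and Sofia together hold 68% + 15% = 83% of Ironvale, so Sofia controls Ironvale.
No other company's threshold is met.

Caldera KK, Ironvale Infrastructure AB, Quillon SRL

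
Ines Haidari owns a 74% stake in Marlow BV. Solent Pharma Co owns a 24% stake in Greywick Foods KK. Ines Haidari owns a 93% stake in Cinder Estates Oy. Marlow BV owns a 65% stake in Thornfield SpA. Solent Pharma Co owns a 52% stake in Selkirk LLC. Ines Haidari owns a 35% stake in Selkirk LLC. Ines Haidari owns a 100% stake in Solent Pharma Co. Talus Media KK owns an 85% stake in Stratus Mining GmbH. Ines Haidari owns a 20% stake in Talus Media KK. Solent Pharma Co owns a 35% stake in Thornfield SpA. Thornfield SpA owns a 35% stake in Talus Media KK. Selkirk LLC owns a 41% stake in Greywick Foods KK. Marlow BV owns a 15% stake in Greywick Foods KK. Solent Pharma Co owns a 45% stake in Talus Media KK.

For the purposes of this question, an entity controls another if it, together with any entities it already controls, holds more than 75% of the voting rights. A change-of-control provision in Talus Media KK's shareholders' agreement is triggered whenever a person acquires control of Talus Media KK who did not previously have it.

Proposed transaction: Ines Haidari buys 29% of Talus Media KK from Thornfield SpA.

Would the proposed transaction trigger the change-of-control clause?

The purchase adds only to Ines's holdings (Thornfield's stake shrinks), so Ines is the only person who could newly come to control Talus.
Ines holds 100% of Solent, so Ines controls Solent.
Solent and Ines together hold 52% + 35% = 87% of Selkirk, so Ines controls Selkirk.
Ines holds 93% of Cinder, so Ines controls Cinder.
In Talus, Ines's side holds only 20% + 45% = 65%, not > 75%.
So before the transaction, Ines does not control Talus.
After the purchase, Ines's direct stake in Talus rises to 20% + 29% = 49%, and Thornfield's stake falls to 6%.
Ines and Solent together hold 49% + 45% = 94% of Talus, so Ines controls Talus.
Ines did not control Talus before and does after, so the clause is triggered.

Yes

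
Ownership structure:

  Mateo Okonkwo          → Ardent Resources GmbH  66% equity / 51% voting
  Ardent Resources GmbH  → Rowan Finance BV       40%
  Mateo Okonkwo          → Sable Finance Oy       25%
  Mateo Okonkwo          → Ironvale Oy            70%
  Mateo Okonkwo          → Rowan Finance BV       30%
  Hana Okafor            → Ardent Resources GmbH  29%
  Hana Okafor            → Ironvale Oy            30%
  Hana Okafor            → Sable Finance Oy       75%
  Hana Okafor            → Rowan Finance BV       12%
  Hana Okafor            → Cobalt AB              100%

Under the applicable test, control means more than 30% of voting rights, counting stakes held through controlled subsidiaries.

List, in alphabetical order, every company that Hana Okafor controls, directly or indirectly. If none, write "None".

Cobalt AB, Sable Finance Oy

Hana holds 75% of Sable, so Hana controls Sable.
Hana holds 100% of Cobalt, so Hana controls Cobalt.
No other company's threshold is met.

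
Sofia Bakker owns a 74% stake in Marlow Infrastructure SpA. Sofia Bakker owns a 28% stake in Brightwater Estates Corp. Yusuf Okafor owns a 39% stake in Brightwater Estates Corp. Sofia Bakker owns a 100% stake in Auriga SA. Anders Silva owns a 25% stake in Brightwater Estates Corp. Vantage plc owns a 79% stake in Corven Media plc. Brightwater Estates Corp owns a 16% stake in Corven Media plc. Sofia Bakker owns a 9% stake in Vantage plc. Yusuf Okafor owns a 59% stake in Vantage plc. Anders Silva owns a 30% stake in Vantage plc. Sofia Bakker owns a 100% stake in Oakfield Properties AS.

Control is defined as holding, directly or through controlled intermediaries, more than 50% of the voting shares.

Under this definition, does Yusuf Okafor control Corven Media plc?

Yes

Yusuf holds 59% of Vantage, so Yusuf controls Vantage.
Vantage holds 79% of Corven, so Yusuf controls Corven.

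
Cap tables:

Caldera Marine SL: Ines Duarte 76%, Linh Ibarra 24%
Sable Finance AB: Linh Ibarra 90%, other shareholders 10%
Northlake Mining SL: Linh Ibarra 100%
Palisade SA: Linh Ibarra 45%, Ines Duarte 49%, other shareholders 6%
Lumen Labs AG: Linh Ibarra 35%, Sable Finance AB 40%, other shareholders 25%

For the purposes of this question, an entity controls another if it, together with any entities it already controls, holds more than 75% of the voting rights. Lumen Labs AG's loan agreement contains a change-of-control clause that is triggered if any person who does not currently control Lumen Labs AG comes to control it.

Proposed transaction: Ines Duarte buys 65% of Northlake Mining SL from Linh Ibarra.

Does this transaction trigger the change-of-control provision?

No

The purchase adds only to Ines's holdings (Linh's stake shrinks), so Ines is the only person who could newly come to control Lumen.
Ines holds 76% of Caldera, so Ines controls Caldera.
Neither Ines nor any entity Ines controls holds any voting interest in Lumen.
So before the transaction, Ines does not control Lumen.
After the purchase, Ines holds 65% of Northlake directly, and Linh's stake falls to 35%.
Ines's side now holds 65% of Northlake, not > 75%, so Ines still does not control Northlake.
After the transaction, neither Ines nor any entity Ines controls holds a voting interest in Lumen, so Ines still does not control it.
No new person acquires control, so the clause is not triggered.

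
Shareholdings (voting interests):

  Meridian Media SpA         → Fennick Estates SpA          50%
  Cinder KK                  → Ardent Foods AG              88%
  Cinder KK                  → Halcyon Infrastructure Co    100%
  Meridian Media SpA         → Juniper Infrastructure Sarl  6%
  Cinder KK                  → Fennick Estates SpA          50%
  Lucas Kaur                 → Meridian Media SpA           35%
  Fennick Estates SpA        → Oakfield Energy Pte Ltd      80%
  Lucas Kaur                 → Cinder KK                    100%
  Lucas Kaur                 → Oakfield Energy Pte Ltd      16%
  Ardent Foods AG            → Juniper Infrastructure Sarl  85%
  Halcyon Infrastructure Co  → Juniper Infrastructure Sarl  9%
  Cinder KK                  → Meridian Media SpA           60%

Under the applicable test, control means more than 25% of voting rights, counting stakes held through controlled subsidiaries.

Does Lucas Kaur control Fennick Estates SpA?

Yes

Lucas holds 100% of Cinder, so Lucas controls Cinder.
Cinder and Lucas together hold 60% + 35% = 95% of Meridian, so Lucas controls Meridian.
Meridian and Cinder together hold 50% + 50% = 100% of Fennick, so Lucas controls Fennick.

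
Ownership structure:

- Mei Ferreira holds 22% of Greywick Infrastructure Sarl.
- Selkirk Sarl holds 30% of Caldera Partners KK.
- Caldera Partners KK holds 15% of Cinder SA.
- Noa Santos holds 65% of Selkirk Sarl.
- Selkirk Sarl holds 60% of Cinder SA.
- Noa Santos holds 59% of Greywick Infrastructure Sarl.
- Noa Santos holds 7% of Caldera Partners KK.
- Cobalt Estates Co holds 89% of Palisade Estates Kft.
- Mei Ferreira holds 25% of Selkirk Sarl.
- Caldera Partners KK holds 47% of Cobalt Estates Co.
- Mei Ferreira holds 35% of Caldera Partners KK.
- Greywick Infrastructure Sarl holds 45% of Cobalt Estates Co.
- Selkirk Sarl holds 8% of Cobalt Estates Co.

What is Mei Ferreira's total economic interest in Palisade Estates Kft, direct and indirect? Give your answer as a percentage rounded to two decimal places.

Mei reaches Palisade along 4 paths.
Via Greywick → Cobalt: 22% × 45% × 89% = 8.811%.
Via Selkirk → Caldera → Cobalt: 25% × 30% × 47% × 89% = 3.13725%.
Via Caldera → Cobalt: 35% × 47% × 89% = 14.6405%.
Via Selkirk → Cobalt: 25% × 8% × 89% = 1.78%.
Total: 8.811% + 3.13725% + 14.6405% + 1.78% = 28.36875%.
Rounded: 28.37%.

28.37%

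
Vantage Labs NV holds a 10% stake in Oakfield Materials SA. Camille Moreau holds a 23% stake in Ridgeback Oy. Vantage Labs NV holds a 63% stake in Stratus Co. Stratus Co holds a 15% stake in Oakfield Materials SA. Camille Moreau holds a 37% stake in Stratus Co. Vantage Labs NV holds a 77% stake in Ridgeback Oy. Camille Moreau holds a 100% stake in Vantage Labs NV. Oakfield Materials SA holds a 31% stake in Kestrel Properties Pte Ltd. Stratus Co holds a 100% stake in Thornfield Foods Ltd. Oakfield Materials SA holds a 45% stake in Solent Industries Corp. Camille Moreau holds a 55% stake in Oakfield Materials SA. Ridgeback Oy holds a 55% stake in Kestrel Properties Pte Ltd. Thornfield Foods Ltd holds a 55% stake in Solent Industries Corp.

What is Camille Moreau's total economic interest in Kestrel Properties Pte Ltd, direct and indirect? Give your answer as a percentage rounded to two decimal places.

79.80%

Camille reaches Kestrel along 6 paths.
Via Oakfield: 55% × 31% = 17.05%.
Via Vantage → Oakfield: 100% × 10% × 31% = 3.1%.
Via Vantage → Stratus → Oakfield: 100% × 63% × 15% × 31% = 2.9295%.
Via Stratus → Oakfield: 37% × 15% × 31% = 1.7205%.
Via Vantage → Ridgeback: 100% × 77% × 55% = 42.35%.
Via Ridgeback: 23% × 55% = 12.65%.
Total: 17.05% + 3.1% + 2.9295% + 1.7205% + 42.35% + 12.65% = 79.8%.
Rounded: 79.80%.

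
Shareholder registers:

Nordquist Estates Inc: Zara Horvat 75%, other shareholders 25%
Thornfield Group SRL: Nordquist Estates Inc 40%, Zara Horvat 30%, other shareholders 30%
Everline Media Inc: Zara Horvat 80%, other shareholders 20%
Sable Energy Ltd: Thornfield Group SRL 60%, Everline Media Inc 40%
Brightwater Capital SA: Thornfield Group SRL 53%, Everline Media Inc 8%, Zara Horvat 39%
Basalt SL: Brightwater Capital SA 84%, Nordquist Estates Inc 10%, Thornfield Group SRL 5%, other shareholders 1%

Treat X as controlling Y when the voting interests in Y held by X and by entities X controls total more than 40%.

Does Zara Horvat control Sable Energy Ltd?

Yes

Zara holds 80% of Everline, so Zara controls Everline.
Zara holds 75% of Nordquist, so Zara controls Nordquist.
Nordquist and Zara together hold 40% + 30% = 70% of Thornfield, so Zara controls Thornfield.
Thornfield and Everline together hold 60% + 40% = 100% of Sable, so Zara controls Sable.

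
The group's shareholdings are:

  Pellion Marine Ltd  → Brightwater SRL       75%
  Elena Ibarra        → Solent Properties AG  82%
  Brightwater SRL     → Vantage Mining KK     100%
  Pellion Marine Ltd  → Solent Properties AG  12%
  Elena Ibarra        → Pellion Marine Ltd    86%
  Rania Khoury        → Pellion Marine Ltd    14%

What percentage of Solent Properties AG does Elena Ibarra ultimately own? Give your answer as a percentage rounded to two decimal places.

Elena reaches Solent along 2 paths.
Direct stake: 82% = 82%.
Via Pellion: 86% × 12% = 10.32%.
Total: 82% + 10.32% = 92.32%.

92.32%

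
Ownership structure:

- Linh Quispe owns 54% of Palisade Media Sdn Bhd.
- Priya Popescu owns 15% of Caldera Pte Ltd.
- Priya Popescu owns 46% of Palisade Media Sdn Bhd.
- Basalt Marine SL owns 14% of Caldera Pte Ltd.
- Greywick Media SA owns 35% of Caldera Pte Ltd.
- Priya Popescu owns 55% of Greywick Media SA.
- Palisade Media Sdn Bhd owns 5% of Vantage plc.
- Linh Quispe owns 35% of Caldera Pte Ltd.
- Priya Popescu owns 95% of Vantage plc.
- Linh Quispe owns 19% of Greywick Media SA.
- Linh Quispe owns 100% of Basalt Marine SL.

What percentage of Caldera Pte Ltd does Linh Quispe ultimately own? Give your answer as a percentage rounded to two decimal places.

Linh reaches Caldera along 3 paths.
Direct stake: 35% = 35%.
Via Greywick: 19% × 35% = 6.65%.
Via Basalt: 100% × 14% = 14%.
Total: 35% + 6.65% + 14% = 55.65%.

55.65%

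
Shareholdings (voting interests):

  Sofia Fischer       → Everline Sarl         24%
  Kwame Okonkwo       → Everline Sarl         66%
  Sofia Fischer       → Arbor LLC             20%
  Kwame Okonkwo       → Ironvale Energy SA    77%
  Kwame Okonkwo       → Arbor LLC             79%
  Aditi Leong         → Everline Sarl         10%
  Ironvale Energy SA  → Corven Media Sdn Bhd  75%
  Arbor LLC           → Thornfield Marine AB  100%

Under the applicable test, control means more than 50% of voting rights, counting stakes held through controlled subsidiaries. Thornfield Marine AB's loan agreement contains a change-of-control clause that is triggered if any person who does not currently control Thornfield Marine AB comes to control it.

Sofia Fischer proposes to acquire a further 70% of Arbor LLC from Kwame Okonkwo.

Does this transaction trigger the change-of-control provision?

The purchase adds only to Sofia's holdings (Kwame's stake shrinks), so Sofia is the only person who could newly come to control Thornfield.
Sofia's largest direct stake is 24% in Everline, which does not meet the threshold, so Sofia controls no company.
Neither Sofia nor any entity Sofia controls holds any voting interest in Thornfield.
So before the transaction, Sofia does not control Thornfield.
After the purchase, Sofia's direct stake in Arbor rises to 20% + 70% = 90%, and Kwame's stake falls to 9%.
Sofia holds 90% of Arbor, so Sofia controls Arbor.
Arbor holds 100% of Thornfield, so Sofia controls Thornfield.
Sofia did not control Thornfield before and does after, so the clause is triggered.

Yes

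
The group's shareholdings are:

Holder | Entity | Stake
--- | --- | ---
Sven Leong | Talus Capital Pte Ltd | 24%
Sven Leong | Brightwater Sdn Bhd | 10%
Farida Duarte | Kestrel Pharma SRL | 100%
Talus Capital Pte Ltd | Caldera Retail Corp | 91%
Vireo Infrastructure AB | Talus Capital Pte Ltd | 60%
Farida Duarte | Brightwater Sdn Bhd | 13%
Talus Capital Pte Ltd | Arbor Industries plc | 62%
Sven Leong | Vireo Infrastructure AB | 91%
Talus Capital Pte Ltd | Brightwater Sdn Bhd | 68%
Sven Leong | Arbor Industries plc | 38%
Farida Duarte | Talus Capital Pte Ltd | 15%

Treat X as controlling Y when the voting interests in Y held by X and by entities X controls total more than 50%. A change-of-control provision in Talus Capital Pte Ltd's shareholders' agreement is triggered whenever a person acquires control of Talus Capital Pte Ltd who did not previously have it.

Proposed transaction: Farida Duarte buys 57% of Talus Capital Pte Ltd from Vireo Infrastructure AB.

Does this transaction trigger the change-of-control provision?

Yes

The purchase adds only to Farida's holdings (Vireo's stake shrinks), so Farida is the only person who could newly come to control Talus.
Farida holds 100% of Kestrel, so Farida controls Kestrel.
In Talus, Farida's side holds only 15%, not > 50%.
So before the transaction, Farida does not control Talus.
After the purchase, Farida's direct stake in Talus rises to 15% + 57% = 72%, and Vireo's stake falls to 3%.
Farida holds 72% of Talus, so Farida controls Talus.
Farida did not control Talus before and does after, so the clause is triggered.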